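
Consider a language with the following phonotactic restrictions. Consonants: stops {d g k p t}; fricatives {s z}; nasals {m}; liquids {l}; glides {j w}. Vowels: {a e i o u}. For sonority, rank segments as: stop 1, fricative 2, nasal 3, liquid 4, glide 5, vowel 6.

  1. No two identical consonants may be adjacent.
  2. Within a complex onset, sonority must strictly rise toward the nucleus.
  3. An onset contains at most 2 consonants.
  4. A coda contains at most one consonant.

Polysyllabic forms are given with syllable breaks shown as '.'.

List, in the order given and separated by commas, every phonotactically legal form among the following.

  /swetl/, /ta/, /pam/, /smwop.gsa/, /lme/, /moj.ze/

/swetl/ — violates constraint 4: syllable 1 coda /tl/ has 2 consonants (> 1) → phonotactically illegal
/ta/ — σ1 onset /t/, coda /∅/ ok → phonotactically legal
/pam/ — σ1 onset /p/, coda /m/ ok → phonotactically legal
/smwop.gsa/ — violates constraint 3: syllable 1 onset /smw/ has 3 consonants (> 2) → phonotactically illegal
/lme/ — violates constraint 2: syllable 1 onset /lm/: /l/ (liquid, 4) → /m/ (nasal, 3) does not rise → phonotactically illegal
/moj.ze/ — σ1 onset /m/, coda /j/ ok; σ2 onset /z/, coda /∅/ ok → phonotactically legal

/ta/, /pam/, /moj.ze/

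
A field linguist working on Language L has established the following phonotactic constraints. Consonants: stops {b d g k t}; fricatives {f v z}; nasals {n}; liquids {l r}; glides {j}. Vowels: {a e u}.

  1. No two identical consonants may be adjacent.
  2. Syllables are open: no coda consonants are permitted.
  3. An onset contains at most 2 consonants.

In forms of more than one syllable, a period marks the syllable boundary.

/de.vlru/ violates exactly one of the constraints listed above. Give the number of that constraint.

3

/de.vlru/: syllable 2 onset /vlr/ has 3 consonants (> 2).
This is a violation of constraint 3: "An onset contains at most 2 consonants."
The remaining constraints (1, 2) are satisfied.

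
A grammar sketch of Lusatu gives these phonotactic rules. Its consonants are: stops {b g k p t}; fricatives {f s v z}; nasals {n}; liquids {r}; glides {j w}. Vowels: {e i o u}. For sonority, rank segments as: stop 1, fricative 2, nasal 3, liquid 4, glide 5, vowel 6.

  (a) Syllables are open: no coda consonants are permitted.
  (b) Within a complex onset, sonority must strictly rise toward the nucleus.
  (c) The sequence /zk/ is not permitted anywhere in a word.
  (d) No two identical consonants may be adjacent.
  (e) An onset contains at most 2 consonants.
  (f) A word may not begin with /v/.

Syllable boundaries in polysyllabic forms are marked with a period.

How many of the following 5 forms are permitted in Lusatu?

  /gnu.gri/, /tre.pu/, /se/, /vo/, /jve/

3

/gnu.gri/ — σ1 onset /gn/ (1→3 rises), coda /∅/ ok; σ2 onset /gr/ (1→4 rises), coda /∅/ ok → permitted
/tre.pu/ — σ1 onset /tr/ (1→4 rises), coda /∅/ ok; σ2 onset /p/, coda /∅/ ok → permitted
/se/ — σ1 onset /s/, coda /∅/ ok → permitted
/vo/ — violates constraint (f): word begins with /v/ → not permitted
/jve/ — violates constraint (b): syllable 1 onset /jv/: /j/ (glide, 5) → /v/ (fricative, 2) does not rise → not permitted
Permitted: /gnu.gri/, /tre.pu/, /se/ → 3.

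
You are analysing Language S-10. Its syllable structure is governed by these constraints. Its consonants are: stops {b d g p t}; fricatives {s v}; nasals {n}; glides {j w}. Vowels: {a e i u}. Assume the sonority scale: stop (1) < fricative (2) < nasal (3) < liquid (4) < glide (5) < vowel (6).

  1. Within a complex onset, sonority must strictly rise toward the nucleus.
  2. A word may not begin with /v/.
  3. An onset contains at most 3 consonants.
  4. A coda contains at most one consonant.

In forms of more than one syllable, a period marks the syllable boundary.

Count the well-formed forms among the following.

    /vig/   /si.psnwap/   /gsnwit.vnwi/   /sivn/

0

/vig/ — violates constraint 2: word begins with /v/ → ill-formed
/si.psnwap/ — violates constraint 3: syllable 2 onset /psnw/ has 4 consonants (> 3) → ill-formed
/gsnwit.vnwi/ — violates constraint 3: syllable 1 onset /gsnw/ has 4 consonants (> 3) → ill-formed
/sivn/ — violates constraint 4: syllable 1 coda /vn/ has 2 consonants (> 1) → ill-formed
No form is well-formed → 0.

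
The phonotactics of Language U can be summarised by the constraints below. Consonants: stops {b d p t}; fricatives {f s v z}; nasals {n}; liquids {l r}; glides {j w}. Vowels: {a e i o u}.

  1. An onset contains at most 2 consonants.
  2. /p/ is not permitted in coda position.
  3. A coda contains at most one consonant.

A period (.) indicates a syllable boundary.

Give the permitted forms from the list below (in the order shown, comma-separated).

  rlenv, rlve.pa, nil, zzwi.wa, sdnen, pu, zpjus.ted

nil, pu

rlenv — violates constraint 3: syllable 1 coda /nv/ has 2 consonants (> 1) → not permitted
rlve.pa — violates constraint 1: syllable 1 onset /rlv/ has 3 consonants (> 2) → not permitted
nil — σ1 onset /n/, coda /l/ ok → permitted
zzwi.wa — violates constraint 1: syllable 1 onset /zzw/ has 3 consonants (> 2) → not permitted
sdnen — violates constraint 1: syllable 1 onset /sdn/ has 3 consonants (> 2) → not permitted
pu — σ1 onset /p/, coda /∅/ ok → permitted
zpjus.ted — violates constraint 1: syllable 1 onset /zpj/ has 3 consonants (> 2) → not permitted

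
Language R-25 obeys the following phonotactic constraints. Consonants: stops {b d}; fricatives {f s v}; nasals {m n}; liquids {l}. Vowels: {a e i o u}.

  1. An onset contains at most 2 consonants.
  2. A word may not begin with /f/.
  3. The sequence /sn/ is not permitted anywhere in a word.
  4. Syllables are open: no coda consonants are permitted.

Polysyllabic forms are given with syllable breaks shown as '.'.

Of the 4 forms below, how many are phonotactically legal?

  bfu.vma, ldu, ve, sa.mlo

bfu.vma — σ1 onset /bf/ (2C), coda /∅/ ok; σ2 onset /vm/ (2C), coda /∅/ ok → phonotactically legal
ldu — σ1 onset /ld/ (2C), coda /∅/ ok → phonotactically legal
ve — σ1 onset /v/, coda /∅/ ok → phonotactically legal
sa.mlo — σ1 onset /s/, coda /∅/ ok; σ2 onset /ml/ (2C), coda /∅/ ok → phonotactically legal
Phonotactically legal: bfu.vma, ldu, ve, sa.mlo → 4.

4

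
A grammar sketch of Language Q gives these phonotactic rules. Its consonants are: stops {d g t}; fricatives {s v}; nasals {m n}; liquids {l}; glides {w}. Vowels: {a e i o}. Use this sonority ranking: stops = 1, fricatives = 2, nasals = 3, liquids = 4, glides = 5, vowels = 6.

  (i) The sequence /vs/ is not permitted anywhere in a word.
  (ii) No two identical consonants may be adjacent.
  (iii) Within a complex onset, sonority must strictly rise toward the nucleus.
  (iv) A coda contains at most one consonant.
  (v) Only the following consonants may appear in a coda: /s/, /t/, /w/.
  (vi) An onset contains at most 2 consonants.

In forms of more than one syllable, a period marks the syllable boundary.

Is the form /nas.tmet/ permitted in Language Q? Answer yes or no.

yes

/nas.tmet/ — σ1 onset /n/, coda /s/ ok; σ2 onset /tm/ (1→3 rises), coda /t/ ok → permitted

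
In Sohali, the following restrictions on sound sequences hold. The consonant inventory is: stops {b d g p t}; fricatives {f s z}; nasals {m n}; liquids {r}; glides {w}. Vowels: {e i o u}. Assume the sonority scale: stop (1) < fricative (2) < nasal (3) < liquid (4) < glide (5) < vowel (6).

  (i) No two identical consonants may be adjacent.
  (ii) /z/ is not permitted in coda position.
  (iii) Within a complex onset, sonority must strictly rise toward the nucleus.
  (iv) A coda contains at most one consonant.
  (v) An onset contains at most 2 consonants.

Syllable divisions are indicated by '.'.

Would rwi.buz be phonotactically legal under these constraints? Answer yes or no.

rwi.buz — violates constraint (ii): syllable 2 coda contains /z/ → phonotactically illegal

no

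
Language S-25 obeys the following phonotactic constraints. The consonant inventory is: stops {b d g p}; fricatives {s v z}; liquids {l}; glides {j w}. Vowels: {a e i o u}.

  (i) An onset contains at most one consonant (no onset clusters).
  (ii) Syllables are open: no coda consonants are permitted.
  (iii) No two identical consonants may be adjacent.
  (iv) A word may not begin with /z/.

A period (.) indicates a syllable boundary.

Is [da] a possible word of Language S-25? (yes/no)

yes

[da] — σ1 onset /d/, coda /∅/ ok → phonotactically legal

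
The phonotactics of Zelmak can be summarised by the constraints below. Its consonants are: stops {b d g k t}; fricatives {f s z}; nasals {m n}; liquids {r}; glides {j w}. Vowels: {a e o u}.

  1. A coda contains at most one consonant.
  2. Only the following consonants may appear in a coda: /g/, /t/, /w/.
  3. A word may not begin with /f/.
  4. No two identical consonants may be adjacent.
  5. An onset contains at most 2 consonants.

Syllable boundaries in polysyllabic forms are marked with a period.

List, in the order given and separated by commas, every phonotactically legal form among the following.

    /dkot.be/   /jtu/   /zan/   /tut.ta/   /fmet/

/dkot.be/, /jtu/

/dkot.be/ — σ1 onset /dk/ (2C), coda /t/ ok; σ2 onset /b/, coda /∅/ ok → phonotactically legal
/jtu/ — σ1 onset /jt/ (2C), coda /∅/ ok → phonotactically legal
/zan/ — violates constraint 2: syllable 1 coda contains /n/, which is not a licensed coda consonant → phonotactically illegal
/tut.ta/ — violates constraint 4: adjacent identical consonants /tt/ → phonotactically illegal
/fmet/ — violates constraint 3: word begins with /f/ → phonotactically illegal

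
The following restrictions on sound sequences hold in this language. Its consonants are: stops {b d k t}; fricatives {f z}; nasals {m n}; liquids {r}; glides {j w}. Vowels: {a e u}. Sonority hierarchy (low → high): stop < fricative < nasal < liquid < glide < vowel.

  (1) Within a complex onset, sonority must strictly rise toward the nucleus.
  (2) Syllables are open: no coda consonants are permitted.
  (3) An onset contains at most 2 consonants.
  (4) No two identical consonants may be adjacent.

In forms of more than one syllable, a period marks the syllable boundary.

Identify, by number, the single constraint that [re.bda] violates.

1

[re.bda]: syllable 2 onset /bd/: /b/ (stop, 1) → /d/ (stop, 1) does not rise.
This is a violation of constraint 1: "Within a complex onset, sonority must strictly rise toward the nucleus."
The remaining constraints (2, 3, 4) are satisfied.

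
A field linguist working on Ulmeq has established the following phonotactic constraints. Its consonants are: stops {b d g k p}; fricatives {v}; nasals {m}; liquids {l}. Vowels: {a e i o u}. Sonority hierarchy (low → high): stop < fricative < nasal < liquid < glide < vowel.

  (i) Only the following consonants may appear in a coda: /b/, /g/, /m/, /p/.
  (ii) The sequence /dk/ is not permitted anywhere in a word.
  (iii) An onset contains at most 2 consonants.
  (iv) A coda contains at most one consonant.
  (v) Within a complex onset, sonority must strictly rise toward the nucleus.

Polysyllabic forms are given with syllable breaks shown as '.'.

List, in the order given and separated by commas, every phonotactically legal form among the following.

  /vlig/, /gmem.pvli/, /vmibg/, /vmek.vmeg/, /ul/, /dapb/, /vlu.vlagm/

/vlig/

/vlig/ — σ1 onset /vl/ (2→4 rises), coda /g/ ok → phonotactically legal
/gmem.pvli/ — violates constraint (iii): syllable 2 onset /pvl/ has 3 consonants (> 2) → phonotactically illegal
/vmibg/ — violates constraint (iv): syllable 1 coda /bg/ has 2 consonants (> 1) → phonotactically illegal
/vmek.vmeg/ — violates constraint (i): syllable 1 coda contains /k/, which is not a licensed coda consonant → phonotactically illegal
/ul/ — violates constraint (i): syllable 1 coda contains /l/, which is not a licensed coda consonant → phonotactically illegal
/dapb/ — violates constraint (iv): syllable 1 coda /pb/ has 2 consonants (> 1) → phonotactically illegal
/vlu.vlagm/ — violates constraint (iv): syllable 2 coda /gm/ has 2 consonants (> 1) → phonotactically illegal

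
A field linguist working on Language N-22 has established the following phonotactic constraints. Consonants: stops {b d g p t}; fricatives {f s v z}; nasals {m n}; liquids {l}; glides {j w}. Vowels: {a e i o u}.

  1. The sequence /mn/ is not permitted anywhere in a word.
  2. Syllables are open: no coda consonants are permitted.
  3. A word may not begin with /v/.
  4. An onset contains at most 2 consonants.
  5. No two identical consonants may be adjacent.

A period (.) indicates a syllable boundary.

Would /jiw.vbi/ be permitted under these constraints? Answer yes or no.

no

/jiw.vbi/ — violates constraint 2: syllable 1 coda /w/ has 1 consonant (> 0) → not permitted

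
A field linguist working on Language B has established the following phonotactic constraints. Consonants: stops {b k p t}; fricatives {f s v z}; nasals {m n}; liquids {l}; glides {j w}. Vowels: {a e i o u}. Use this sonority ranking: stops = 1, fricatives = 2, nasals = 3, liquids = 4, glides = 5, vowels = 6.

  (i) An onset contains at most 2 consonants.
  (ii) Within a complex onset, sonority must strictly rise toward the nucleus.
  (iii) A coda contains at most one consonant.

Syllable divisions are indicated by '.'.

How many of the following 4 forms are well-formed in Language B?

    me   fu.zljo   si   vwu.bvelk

2

me — σ1 onset /m/, coda /∅/ ok → well-formed
fu.zljo — violates constraint (i): syllable 2 onset /zlj/ has 3 consonants (> 2) → ill-formed
si — σ1 onset /s/, coda /∅/ ok → well-formed
vwu.bvelk — violates constraint (iii): syllable 2 coda /lk/ has 2 consonants (> 1) → ill-formed
Well-formed: me, si → 2.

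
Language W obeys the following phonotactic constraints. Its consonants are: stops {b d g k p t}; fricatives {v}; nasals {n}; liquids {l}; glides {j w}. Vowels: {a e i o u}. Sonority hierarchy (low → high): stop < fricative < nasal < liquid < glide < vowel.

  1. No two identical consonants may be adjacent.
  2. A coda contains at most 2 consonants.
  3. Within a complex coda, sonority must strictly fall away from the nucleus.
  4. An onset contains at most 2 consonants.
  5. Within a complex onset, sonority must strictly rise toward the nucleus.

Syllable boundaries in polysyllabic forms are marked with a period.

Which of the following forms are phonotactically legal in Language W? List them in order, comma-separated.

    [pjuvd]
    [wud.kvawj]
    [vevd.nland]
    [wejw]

[pjuvd] — σ1 onset /pj/ (1→5 rises), coda /vd/ (2→1 falls) ok → phonotactically legal
[wud.kvawj] — violates constraint 3: syllable 2 coda /wj/: /w/ (glide, 5) → /j/ (glide, 5) does not fall → phonotactically illegal
[vevd.nland] — σ1 onset /v/, coda /vd/ (2→1 falls) ok; σ2 onset /nl/ (3→4 rises), coda /nd/ (3→1 falls) ok → phonotactically legal
[wejw] — violates constraint 3: syllable 1 coda /jw/: /j/ (glide, 5) → /w/ (glide, 5) does not fall → phonotactically illegal

[pjuvd], [vevd.nland]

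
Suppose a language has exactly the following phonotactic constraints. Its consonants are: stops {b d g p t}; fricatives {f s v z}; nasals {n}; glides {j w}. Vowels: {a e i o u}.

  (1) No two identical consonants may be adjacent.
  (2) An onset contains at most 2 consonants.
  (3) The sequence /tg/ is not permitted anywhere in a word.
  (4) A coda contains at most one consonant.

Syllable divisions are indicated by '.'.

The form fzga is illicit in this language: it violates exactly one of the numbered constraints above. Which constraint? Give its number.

2

fzga: syllable 1 onset /fzg/ has 3 consonants (> 2).
This is a violation of constraint 2: "An onset contains at most 2 consonants."
The remaining constraints (1, 3, 4) are satisfied.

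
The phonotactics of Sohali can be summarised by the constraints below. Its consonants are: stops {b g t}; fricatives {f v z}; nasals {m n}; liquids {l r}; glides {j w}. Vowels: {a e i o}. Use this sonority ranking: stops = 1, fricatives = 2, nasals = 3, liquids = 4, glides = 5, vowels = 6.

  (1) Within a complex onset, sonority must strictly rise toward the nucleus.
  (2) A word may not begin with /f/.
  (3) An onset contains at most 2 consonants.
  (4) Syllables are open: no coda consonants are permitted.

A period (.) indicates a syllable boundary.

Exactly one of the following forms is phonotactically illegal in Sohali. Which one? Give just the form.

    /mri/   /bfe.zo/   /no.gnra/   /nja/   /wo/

/no.gnra/

/mri/ — σ1 onset /mr/ (3→4 rises), coda /∅/ ok → phonotactically legal
/bfe.zo/ — σ1 onset /bf/ (1→2 rises), coda /∅/ ok; σ2 onset /z/, coda /∅/ ok → phonotactically legal
/no.gnra/ — violates constraint 3: syllable 2 onset /gnr/ has 3 consonants (> 2) → phonotactically illegal
/nja/ — σ1 onset /nj/ (3→5 rises), coda /∅/ ok → phonotactically legal
/wo/ — σ1 onset /w/, coda /∅/ ok → phonotactically legal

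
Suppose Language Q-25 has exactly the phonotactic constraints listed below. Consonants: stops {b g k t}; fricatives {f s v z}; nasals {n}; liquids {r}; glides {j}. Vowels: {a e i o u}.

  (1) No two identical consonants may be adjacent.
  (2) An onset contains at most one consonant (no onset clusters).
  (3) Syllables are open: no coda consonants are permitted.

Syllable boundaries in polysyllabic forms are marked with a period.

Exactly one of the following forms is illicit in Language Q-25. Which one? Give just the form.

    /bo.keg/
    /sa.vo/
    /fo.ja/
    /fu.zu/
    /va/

/bo.keg/ — violates constraint 3: syllable 2 coda /g/ has 1 consonant (> 0) → illicit
/sa.vo/ — σ1 onset /s/, coda /∅/ ok; σ2 onset /v/, coda /∅/ ok → licit
/fo.ja/ — σ1 onset /f/, coda /∅/ ok; σ2 onset /j/, coda /∅/ ok → licit
/fu.zu/ — σ1 onset /f/, coda /∅/ ok; σ2 onset /z/, coda /∅/ ok → licit
/va/ — σ1 onset /v/, coda /∅/ ok → licit

/bo.keg/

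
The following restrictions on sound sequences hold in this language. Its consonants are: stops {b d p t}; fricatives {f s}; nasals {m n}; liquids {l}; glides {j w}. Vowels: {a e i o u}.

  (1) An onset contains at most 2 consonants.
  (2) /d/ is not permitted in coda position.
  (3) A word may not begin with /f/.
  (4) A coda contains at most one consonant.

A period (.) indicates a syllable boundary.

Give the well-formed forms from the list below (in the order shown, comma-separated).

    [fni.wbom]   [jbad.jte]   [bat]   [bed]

[fni.wbom] — violates constraint 3: word begins with /f/ → ill-formed
[jbad.jte] — violates constraint 2: syllable 1 coda contains /d/ → ill-formed
[bat] — σ1 onset /b/, coda /t/ ok → well-formed
[bed] — violates constraint 2: syllable 1 coda contains /d/ → ill-formed

[bat]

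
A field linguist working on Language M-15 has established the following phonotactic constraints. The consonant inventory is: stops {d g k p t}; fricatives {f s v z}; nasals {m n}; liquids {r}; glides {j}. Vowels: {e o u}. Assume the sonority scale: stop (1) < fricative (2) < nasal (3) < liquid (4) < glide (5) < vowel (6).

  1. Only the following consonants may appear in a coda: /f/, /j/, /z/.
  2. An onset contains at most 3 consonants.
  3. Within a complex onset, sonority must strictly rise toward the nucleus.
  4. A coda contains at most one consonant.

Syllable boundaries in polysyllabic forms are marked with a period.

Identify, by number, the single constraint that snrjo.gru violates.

snrjo.gru: syllable 1 onset /snrj/ has 4 consonants (> 3).
This is a violation of constraint 2: "An onset contains at most 3 consonants."
The remaining constraints (1, 3, 4) are satisfied.

2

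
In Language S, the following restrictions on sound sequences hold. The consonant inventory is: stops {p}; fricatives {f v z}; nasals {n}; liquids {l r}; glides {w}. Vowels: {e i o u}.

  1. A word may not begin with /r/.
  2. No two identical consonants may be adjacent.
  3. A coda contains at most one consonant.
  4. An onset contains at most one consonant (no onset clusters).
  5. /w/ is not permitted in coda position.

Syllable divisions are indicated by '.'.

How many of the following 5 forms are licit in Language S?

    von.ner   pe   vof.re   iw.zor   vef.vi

3

von.ner — violates constraint 2: adjacent identical consonants /nn/ → illicit
pe — σ1 onset /p/, coda /∅/ ok → licit
vof.re — σ1 onset /v/, coda /f/ ok; σ2 onset /r/, coda /∅/ ok → licit
iw.zor — violates constraint 5: syllable 1 coda contains /w/ → illicit
vef.vi — σ1 onset /v/, coda /f/ ok; σ2 onset /v/, coda /∅/ ok → licit
Licit: pe, vof.re, vef.vi → 3.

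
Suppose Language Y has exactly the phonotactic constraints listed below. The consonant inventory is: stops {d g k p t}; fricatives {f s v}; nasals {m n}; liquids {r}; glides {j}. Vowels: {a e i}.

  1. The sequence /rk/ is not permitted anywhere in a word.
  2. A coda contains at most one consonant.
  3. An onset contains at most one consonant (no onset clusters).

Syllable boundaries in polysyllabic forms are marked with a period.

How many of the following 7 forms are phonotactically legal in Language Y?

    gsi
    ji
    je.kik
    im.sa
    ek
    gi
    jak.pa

6

gsi — violates constraint 3: syllable 1 onset /gs/ has 2 consonants (> 1) → phonotactically illegal
ji — σ1 onset /j/, coda /∅/ ok → phonotactically legal
je.kik — σ1 onset /j/, coda /∅/ ok; σ2 onset /k/, coda /k/ ok → phonotactically legal
im.sa — σ1 onset /∅/, coda /m/ ok; σ2 onset /s/, coda /∅/ ok → phonotactically legal
ek — σ1 onset /∅/, coda /k/ ok → phonotactically legal
gi — σ1 onset /g/, coda /∅/ ok → phonotactically legal
jak.pa — σ1 onset /j/, coda /k/ ok; σ2 onset /p/, coda /∅/ ok → phonotactically legal
Phonotactically legal: ji, je.kik, im.sa, ek, gi, jak.pa → 6.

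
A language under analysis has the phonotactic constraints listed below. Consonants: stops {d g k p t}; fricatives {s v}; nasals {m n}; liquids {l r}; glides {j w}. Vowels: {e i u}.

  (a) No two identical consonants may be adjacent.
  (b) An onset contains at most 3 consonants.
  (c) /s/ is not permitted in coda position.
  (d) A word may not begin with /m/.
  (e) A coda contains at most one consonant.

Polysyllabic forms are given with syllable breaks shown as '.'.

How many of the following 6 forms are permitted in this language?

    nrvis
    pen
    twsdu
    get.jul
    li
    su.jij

4

nrvis — violates constraint (c): syllable 1 coda contains /s/ → not permitted
pen — σ1 onset /p/, coda /n/ ok → permitted
twsdu — violates constraint (b): syllable 1 onset /twsd/ has 4 consonants (> 3) → not permitted
get.jul — σ1 onset /g/, coda /t/ ok; σ2 onset /j/, coda /l/ ok → permitted
li — σ1 onset /l/, coda /∅/ ok → permitted
su.jij — σ1 onset /s/, coda /∅/ ok; σ2 onset /j/, coda /j/ ok → permitted
Permitted: pen, get.jul, li, su.jij → 4.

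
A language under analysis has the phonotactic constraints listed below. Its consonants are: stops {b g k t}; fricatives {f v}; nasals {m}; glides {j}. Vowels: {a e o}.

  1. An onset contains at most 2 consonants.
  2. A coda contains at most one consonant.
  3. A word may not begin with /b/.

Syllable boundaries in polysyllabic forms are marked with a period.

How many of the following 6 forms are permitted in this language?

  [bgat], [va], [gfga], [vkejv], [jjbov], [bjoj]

1

[bgat] — violates constraint 3: word begins with /b/ → not permitted
[va] — σ1 onset /v/, coda /∅/ ok → permitted
[gfga] — violates constraint 1: syllable 1 onset /gfg/ has 3 consonants (> 2) → not permitted
[vkejv] — violates constraint 2: syllable 1 coda /jv/ has 2 consonants (> 1) → not permitted
[jjbov] — violates constraint 1: syllable 1 onset /jjb/ has 3 consonants (> 2) → not permitted
[bjoj] — violates constraint 3: word begins with /b/ → not permitted
Permitted: [va] → 1.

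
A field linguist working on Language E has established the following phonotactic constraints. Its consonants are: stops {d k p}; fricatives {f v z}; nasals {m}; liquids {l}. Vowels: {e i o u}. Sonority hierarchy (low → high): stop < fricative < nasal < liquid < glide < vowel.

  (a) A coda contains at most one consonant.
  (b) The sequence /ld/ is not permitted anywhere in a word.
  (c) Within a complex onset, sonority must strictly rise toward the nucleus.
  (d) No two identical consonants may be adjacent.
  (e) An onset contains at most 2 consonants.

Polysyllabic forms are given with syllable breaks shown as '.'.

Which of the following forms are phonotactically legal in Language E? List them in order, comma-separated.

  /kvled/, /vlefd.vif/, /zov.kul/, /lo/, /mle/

/kvled/ — violates constraint (e): syllable 1 onset /kvl/ has 3 consonants (> 2) → phonotactically illegal
/vlefd.vif/ — violates constraint (a): syllable 1 coda /fd/ has 2 consonants (> 1) → phonotactically illegal
/zov.kul/ — σ1 onset /z/, coda /v/ ok; σ2 onset /k/, coda /l/ ok → phonotactically legal
/lo/ — σ1 onset /l/, coda /∅/ ok → phonotactically legal
/mle/ — σ1 onset /ml/ (3→4 rises), coda /∅/ ok → phonotactically legal

/zov.kul/, /lo/, /mle/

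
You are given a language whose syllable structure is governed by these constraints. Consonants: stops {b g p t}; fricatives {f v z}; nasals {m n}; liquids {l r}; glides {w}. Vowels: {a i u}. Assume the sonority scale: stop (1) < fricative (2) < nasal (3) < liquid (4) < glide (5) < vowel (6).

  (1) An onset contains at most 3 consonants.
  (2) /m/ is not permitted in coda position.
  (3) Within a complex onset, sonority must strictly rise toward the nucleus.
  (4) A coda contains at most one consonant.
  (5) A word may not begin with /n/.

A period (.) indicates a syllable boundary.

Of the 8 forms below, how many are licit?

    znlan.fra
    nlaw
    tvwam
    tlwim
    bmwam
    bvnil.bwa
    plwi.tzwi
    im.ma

3

znlan.fra — σ1 onset /znl/ (2→3→4 rises), coda /n/ ok; σ2 onset /fr/ (2→4 rises), coda /∅/ ok → licit
nlaw — violates constraint 5: word begins with /n/ → illicit
tvwam — violates constraint 2: syllable 1 coda contains /m/ → illicit
tlwim — violates constraint 2: syllable 1 coda contains /m/ → illicit
bmwam — violates constraint 2: syllable 1 coda contains /m/ → illicit
bvnil.bwa — σ1 onset /bvn/ (1→2→3 rises), coda /l/ ok; σ2 onset /bw/ (1→5 rises), coda /∅/ ok → licit
plwi.tzwi — σ1 onset /plw/ (1→4→5 rises), coda /∅/ ok; σ2 onset /tzw/ (1→2→5 rises), coda /∅/ ok → licit
im.ma — violates constraint 2: syllable 1 coda contains /m/ → illicit
Licit: znlan.fra, bvnil.bwa, plwi.tzwi → 3.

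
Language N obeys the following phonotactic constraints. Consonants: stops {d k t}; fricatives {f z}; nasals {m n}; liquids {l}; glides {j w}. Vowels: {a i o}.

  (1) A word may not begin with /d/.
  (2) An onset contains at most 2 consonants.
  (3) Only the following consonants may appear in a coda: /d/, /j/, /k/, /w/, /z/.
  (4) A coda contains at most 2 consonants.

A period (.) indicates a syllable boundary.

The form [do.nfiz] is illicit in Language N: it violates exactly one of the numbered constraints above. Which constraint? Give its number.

1

[do.nfiz]: word begins with /d/.
This is a violation of constraint 1: "A word may not begin with /d/."
The remaining constraints (2, 3, 4) are satisfied.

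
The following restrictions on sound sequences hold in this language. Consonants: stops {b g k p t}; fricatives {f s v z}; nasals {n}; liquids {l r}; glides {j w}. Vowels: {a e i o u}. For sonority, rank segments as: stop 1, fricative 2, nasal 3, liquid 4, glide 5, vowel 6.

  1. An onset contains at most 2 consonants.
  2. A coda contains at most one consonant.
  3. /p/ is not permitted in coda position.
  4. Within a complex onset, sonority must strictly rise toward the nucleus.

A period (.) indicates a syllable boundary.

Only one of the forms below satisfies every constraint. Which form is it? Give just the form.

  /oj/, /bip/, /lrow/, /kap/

/oj/

/oj/ — σ1 onset /∅/, coda /j/ ok → permitted
/bip/ — violates constraint 3: syllable 1 coda contains /p/ → not permitted
/lrow/ — violates constraint 4: syllable 1 onset /lr/: /l/ (liquid, 4) → /r/ (liquid, 4) does not rise → not permitted
/kap/ — violates constraint 3: syllable 1 coda contains /p/ → not permitted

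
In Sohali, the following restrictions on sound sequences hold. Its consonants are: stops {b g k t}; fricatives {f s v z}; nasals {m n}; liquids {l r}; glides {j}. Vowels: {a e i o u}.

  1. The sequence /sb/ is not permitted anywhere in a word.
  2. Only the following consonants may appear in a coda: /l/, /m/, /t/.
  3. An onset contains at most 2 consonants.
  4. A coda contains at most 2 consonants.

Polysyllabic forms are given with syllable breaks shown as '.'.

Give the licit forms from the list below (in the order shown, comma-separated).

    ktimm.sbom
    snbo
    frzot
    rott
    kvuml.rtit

ktimm.sbom — violates constraint 1: contains banned sequence /sb/ → illicit
snbo — violates constraint 3: syllable 1 onset /snb/ has 3 consonants (> 2) → illicit
frzot — violates constraint 3: syllable 1 onset /frz/ has 3 consonants (> 2) → illicit
rott — σ1 onset /r/, coda /tt/ (2C) ok → licit
kvuml.rtit — σ1 onset /kv/ (2C), coda /ml/ (2C) ok; σ2 onset /rt/ (2C), coda /t/ ok → licit

rott, kvuml.rtit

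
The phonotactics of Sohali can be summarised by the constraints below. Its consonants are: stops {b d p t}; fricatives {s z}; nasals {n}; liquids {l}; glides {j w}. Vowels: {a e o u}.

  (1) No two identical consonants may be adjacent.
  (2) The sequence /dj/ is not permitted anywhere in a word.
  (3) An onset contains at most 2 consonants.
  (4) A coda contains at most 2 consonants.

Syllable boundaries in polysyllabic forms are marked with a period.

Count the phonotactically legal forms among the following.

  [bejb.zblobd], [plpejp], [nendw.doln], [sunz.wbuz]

1

[bejb.zblobd] — violates constraint 3: syllable 2 onset /zbl/ has 3 consonants (> 2) → phonotactically illegal
[plpejp] — violates constraint 3: syllable 1 onset /plp/ has 3 consonants (> 2) → phonotactically illegal
[nendw.doln] — violates constraint 4: syllable 1 coda /ndw/ has 3 consonants (> 2) → phonotactically illegal
[sunz.wbuz] — σ1 onset /s/, coda /nz/ (2C) ok; σ2 onset /wb/ (2C), coda /z/ ok → phonotactically legal
Phonotactically legal: [sunz.wbuz] → 1.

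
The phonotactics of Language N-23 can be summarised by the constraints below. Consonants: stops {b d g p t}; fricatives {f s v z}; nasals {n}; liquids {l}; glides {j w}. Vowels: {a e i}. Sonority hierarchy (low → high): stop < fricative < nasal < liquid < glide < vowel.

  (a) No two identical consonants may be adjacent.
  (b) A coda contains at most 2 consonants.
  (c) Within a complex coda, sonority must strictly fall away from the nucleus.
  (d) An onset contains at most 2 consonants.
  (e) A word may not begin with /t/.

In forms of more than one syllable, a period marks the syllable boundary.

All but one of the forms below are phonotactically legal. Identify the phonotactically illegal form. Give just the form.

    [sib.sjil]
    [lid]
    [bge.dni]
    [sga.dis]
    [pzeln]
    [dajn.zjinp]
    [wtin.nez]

[sib.sjil] — σ1 onset /s/, coda /b/ ok; σ2 onset /sj/ (2C), coda /l/ ok → phonotactically legal
[lid] — σ1 onset /l/, coda /d/ ok → phonotactically legal
[bge.dni] — σ1 onset /bg/ (2C), coda /∅/ ok; σ2 onset /dn/ (2C), coda /∅/ ok → phonotactically legal
[sga.dis] — σ1 onset /sg/ (2C), coda /∅/ ok; σ2 onset /d/, coda /s/ ok → phonotactically legal
[pzeln] — σ1 onset /pz/ (2C), coda /ln/ (4→3 falls) ok → phonotactically legal
[dajn.zjinp] — σ1 onset /d/, coda /jn/ (5→3 falls) ok; σ2 onset /zj/ (2C), coda /np/ (3→1 falls) ok → phonotactically legal
[wtin.nez] — violates constraint (a): adjacent identical consonants /nn/ → phonotactically illegal

[wtin.nez]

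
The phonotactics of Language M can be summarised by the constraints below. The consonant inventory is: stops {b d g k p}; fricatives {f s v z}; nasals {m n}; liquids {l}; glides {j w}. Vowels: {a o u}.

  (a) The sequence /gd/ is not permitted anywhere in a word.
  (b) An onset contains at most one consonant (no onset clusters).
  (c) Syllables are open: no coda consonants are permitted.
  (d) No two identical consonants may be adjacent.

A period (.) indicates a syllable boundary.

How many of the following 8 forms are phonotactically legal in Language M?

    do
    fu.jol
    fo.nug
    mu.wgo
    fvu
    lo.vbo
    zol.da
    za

2

do — σ1 onset /d/, coda /∅/ ok → phonotactically legal
fu.jol — violates constraint (c): syllable 2 coda /l/ has 1 consonant (> 0) → phonotactically illegal
fo.nug — violates constraint (c): syllable 2 coda /g/ has 1 consonant (> 0) → phonotactically illegal
mu.wgo — violates constraint (b): syllable 2 onset /wg/ has 2 consonants (> 1) → phonotactically illegal
fvu — violates constraint (b): syllable 1 onset /fv/ has 2 consonants (> 1) → phonotactically illegal
lo.vbo — violates constraint (b): syllable 2 onset /vb/ has 2 consonants (> 1) → phonotactically illegal
zol.da — violates constraint (c): syllable 1 coda /l/ has 1 consonant (> 0) → phonotactically illegal
za — σ1 onset /z/, coda /∅/ ok → phonotactically legal
Phonotactically legal: do, za → 2.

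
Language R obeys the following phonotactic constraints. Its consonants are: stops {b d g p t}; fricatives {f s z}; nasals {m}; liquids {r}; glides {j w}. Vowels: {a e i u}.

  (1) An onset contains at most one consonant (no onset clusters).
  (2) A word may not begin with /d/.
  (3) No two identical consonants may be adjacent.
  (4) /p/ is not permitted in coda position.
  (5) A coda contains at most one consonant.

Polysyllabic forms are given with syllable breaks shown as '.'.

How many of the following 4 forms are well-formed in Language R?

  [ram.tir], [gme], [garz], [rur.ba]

[ram.tir] — σ1 onset /r/, coda /m/ ok; σ2 onset /t/, coda /r/ ok → well-formed
[gme] — violates constraint 1: syllable 1 onset /gm/ has 2 consonants (> 1) → ill-formed
[garz] — violates constraint 5: syllable 1 coda /rz/ has 2 consonants (> 1) → ill-formed
[rur.ba] — σ1 onset /r/, coda /r/ ok; σ2 onset /b/, coda /∅/ ok → well-formed
Well-formed: [ram.tir], [rur.ba] → 2.

2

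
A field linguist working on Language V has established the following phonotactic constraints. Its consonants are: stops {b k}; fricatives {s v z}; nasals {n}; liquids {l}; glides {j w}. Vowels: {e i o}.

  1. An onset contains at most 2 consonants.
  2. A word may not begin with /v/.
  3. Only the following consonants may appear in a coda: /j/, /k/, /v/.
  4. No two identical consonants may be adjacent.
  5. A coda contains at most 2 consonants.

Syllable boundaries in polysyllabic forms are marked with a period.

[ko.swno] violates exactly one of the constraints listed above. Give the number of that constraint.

1

[ko.swno]: syllable 2 onset /swn/ has 3 consonants (> 2).
This is a violation of constraint 1: "An onset contains at most 2 consonants."
The remaining constraints (2, 3, 4, 5) are satisfied.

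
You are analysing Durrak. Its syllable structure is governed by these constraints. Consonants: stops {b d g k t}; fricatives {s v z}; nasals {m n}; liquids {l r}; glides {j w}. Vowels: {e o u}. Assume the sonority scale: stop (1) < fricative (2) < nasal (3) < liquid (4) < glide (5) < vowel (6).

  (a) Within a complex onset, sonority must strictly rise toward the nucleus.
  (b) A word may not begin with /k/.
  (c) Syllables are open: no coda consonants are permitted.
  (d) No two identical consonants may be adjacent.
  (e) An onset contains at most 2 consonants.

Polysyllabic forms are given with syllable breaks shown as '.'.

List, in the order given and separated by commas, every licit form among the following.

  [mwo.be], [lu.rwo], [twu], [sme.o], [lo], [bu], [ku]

[mwo.be], [lu.rwo], [twu], [sme.o], [lo], [bu]

[mwo.be] — σ1 onset /mw/ (3→5 rises), coda /∅/ ok; σ2 onset /b/, coda /∅/ ok → licit
[lu.rwo] — σ1 onset /l/, coda /∅/ ok; σ2 onset /rw/ (4→5 rises), coda /∅/ ok → licit
[twu] — σ1 onset /tw/ (1→5 rises), coda /∅/ ok → licit
[sme.o] — σ1 onset /sm/ (2→3 rises), coda /∅/ ok; σ2 onset /∅/, coda /∅/ ok → licit
[lo] — σ1 onset /l/, coda /∅/ ok → licit
[bu] — σ1 onset /b/, coda /∅/ ok → licit
[ku] — violates constraint (b): word begins with /k/ → illicit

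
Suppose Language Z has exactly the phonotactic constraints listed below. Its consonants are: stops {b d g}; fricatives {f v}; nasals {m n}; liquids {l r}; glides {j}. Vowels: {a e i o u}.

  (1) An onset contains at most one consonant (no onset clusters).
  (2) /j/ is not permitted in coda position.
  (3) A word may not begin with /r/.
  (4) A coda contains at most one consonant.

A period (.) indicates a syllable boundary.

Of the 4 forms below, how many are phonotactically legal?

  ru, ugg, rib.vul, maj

0

ru — violates constraint 3: word begins with /r/ → phonotactically illegal
ugg — violates constraint 4: syllable 1 coda /gg/ has 2 consonants (> 1) → phonotactically illegal
rib.vul — violates constraint 3: word begins with /r/ → phonotactically illegal
maj — violates constraint 2: syllable 1 coda contains /j/ → phonotactically illegal
No form is phonotactically legal → 0.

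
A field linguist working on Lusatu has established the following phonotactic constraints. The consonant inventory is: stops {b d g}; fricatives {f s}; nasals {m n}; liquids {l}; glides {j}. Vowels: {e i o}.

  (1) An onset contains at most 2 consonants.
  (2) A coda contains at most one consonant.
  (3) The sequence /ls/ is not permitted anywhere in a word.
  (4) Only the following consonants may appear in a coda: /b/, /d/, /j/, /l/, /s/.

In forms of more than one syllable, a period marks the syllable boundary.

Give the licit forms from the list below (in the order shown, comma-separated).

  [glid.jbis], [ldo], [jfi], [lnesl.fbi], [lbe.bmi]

[glid.jbis] — σ1 onset /gl/ (2C), coda /d/ ok; σ2 onset /jb/ (2C), coda /s/ ok → licit
[ldo] — σ1 onset /ld/ (2C), coda /∅/ ok → licit
[jfi] — σ1 onset /jf/ (2C), coda /∅/ ok → licit
[lnesl.fbi] — violates constraint 2: syllable 1 coda /sl/ has 2 consonants (> 1) → illicit
[lbe.bmi] — σ1 onset /lb/ (2C), coda /∅/ ok; σ2 onset /bm/ (2C), coda /∅/ ok → licit

[glid.jbis], [ldo], [jfi], [lbe.bmi]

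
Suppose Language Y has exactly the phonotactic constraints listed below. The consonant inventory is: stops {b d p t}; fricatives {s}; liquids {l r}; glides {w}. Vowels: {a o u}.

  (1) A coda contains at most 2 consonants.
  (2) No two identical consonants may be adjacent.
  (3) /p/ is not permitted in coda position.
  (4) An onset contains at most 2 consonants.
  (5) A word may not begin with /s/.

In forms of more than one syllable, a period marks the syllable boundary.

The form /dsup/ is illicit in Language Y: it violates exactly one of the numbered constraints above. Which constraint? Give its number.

/dsup/: syllable 1 coda contains /p/.
This is a violation of constraint 3: "/p/ is not permitted in coda position."
The remaining constraints (1, 2, 4, 5) are satisfied.

3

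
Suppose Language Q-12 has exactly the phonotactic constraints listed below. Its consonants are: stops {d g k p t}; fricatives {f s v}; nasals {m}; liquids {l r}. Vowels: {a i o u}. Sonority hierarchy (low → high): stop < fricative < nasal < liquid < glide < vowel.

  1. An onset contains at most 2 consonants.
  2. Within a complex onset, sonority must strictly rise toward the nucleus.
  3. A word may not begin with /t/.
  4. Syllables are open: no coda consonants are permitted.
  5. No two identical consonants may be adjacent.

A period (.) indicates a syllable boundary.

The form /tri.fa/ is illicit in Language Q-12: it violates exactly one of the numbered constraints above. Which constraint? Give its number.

/tri.fa/: word begins with /t/.
This is a violation of constraint 3: "A word may not begin with /t/."
The remaining constraints (1, 2, 4, 5) are satisfied.

3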